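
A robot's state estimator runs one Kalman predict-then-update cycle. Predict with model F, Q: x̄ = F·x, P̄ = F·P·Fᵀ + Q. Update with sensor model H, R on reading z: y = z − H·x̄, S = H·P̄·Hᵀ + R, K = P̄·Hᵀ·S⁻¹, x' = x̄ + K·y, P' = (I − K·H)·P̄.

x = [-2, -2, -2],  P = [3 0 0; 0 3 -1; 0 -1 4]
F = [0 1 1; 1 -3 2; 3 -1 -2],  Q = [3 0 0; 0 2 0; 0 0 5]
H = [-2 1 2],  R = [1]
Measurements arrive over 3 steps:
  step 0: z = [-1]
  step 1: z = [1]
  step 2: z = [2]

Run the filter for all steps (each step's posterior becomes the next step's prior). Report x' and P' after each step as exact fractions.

step 0: x̄ = F·x = [-4, 0, 0]
step 0: P̄ = F·P·Fᵀ + Q = [8 0 -8; 0 60 -2; -8 -2 47]
step 0: y = z − H·x̄ = [-9]
step 0: S = H·P̄·Hᵀ + R = [337]
step 0: K = P̄·Hᵀ·S⁻¹ = [-32/337; 56/337; 108/337]
step 0: x' = x̄ + K·y = [-1060/337, -504/337, -972/337]
step 0: P' = (I − K·H)·P̄ = [1672/337 1792/337 760/337; 1792/337 17084/337 -6722/337; 760/337 -6722/337 4175/337]
step 1: x̄ = F·x = [-1476/337, -1492/337, -732/337]
step 1: P̄ = F·P·Fᵀ + Q = [8826/337 -33628/337 2388/337; -33628/337 245754/337 -2200/337; 2388/337 -2200/337 3757/337]
step 1: y = z − H·x̄ = [341/337]
step 1: S = H·P̄·Hᵀ + R = [403031/337]
step 1: K = P̄·Hᵀ·S⁻¹ = [-46504/403031; 308610/403031; 538/403031]
step 1: x' = x̄ + K·y = [-58460/13001, -47486/13001, -28222/13001]
step 1: P' = (I − K·H)·P̄ = [4138070/403031 2369356/403031 2930140/403031; 2369356/403031 11294802/403031 -3123740/403031; 2930140/403031 -3123740/403031 4492279/403031]
step 2: x̄ = F·x = [-75708/13001, 27554/13001, -71450/13001]
step 2: P̄ = F·P·Fᵀ + Q = [10748694/403031 -16476612/403031 4990348/403031; -16476612/403031 159555770/403031 3861540/403031; 4990348/403031 3861540/403031 6648927/403031]
step 2: y = z − H·x̄ = [-10068/13001]
step 2: S = H·P̄·Hᵀ + R = [270979109/403031]
step 2: K = P̄·Hᵀ·S⁻¹ = [-27993304/270979109; 200232074/270979109; 7178698/270979109]
step 2: x' = x̄ + K·y = [-1556299500/270979109, 419246354/270979109, -1494787514/270979109]
step 2: P' = (I − K·H)·P̄ = [5282587330/270979109 2829409348/270979109 3853886004/270979109; 2829409348/270979109 7799392434/270979109 -970170832/270979109; 3853886004/270979109 -970170832/270979109 4342560769/270979109]

step 0: x' = [-1060/337, -504/337, -972/337], P' = [1672/337 1792/337 760/337; 1792/337 17084/337 -6722/337; 760/337 -6722/337 4175/337]
step 1: x' = [-58460/13001, -47486/13001, -28222/13001], P' = [4138070/403031 2369356/403031 2930140/403031; 2369356/403031 11294802/403031 -3123740/403031; 2930140/403031 -3123740/403031 4492279/403031]
step 2: x' = [-1556299500/270979109, 419246354/270979109, -1494787514/270979109], P' = [5282587330/270979109 2829409348/270979109 3853886004/270979109; 2829409348/270979109 7799392434/270979109 -970170832/270979109; 3853886004/270979109 -970170832/270979109 4342560769/270979109]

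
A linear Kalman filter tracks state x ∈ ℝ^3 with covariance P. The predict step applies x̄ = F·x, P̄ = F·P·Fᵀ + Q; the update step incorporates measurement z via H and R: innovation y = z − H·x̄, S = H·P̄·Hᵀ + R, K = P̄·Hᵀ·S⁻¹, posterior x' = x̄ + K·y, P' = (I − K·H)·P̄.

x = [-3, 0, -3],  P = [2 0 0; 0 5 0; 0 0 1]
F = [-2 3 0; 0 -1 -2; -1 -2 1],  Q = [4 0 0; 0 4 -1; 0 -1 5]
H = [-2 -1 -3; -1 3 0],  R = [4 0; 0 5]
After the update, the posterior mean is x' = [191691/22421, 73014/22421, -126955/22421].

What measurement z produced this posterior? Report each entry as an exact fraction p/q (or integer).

x̄ = F·x = [6, 6, 0]
P̄ = F·P·Fᵀ + Q = [57 -15 -26; -15 13 7; -26 7 28]
S = H·P̄·Hᵀ + R = [167 9; 9 269]
K = P̄·Hᵀ·S⁻¹ = [-4731/44842 -16845/44842; -781/22421 4527/22421; -5457/22421 4100/22421]
x' − x̄ = [57165/22421, -61512/22421, -126955/22421] = K·y
y = (KᵀK)⁻¹·Kᵀ·(x' − x̄) = [15, -11]
z = y + H·x̄ = [15, -11] + [-18, 12] = [-3, 1]

z = [-3, 1]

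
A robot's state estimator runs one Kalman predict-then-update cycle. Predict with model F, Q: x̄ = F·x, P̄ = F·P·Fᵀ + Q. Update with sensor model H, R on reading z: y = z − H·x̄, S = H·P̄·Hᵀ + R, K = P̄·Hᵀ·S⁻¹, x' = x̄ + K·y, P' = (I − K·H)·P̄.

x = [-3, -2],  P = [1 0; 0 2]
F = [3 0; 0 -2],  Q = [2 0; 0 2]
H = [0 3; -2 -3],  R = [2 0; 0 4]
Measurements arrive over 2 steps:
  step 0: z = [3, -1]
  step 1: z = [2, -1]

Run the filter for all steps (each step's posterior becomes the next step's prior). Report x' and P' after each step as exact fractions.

step 0: x̄ = F·x = [-9, 4]
step 0: P̄ = F·P·Fᵀ + Q = [11 0; 0 10]
step 0: y = z − H·x̄ = [-9, -7]
step 0: S = H·P̄·Hᵀ + R = [92 -90; -90 138]
step 0: K = P̄·Hᵀ·S⁻¹ = [-165/383 -506/1149; 120/383 -5/383]
step 0: x' = x̄ + K·y = [-2344/1149, 487/383]
step 0: P' = (I − K·H)·P̄ = [1507/1149 -110/383; -110/383 80/383]
step 1: x̄ = F·x = [-2344/383, -974/383]
step 1: P̄ = F·P·Fᵀ + Q = [5287/383 660/383; 660/383 1086/383]
step 1: y = z − H·x̄ = [3688/383, -7993/383]
step 1: S = H·P̄·Hᵀ + R = [10540/383 -13734/383; -13734/383 40374/383]
step 1: K = P̄·Hᵀ·S⁻¹ = [-6707/17183 -68620/154647; 4980/17183 -763/51549]
step 1: x' = x̄ + K·y = [-95644/154647, 28691/51549]
step 1: P' = (I − K·H)·P̄ = [197603/154647 -13414/51549; -13414/51549 3320/17183]

step 0: x' = [-2344/1149, 487/383], P' = [1507/1149 -110/383; -110/383 80/383]
step 1: x' = [-95644/154647, 28691/51549], P' = [197603/154647 -13414/51549; -13414/51549 3320/17183]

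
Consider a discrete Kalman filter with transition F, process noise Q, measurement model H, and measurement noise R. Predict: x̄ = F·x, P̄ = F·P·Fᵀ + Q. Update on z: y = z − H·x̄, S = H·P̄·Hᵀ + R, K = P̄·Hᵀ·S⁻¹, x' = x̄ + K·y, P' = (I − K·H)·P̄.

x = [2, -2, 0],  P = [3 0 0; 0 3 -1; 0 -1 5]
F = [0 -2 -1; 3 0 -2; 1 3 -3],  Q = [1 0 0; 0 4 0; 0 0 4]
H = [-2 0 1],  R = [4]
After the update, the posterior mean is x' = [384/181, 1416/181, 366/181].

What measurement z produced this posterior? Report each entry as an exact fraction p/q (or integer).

x̄ = F·x = [4, 6, -4]
P̄ = F·P·Fᵀ + Q = [14 6 -6; 6 51 45; -6 45 97]
S = H·P̄·Hᵀ + R = [181]
K = P̄·Hᵀ·S⁻¹ = [-34/181; 33/181; 109/181]
x' − x̄ = [-340/181, 330/181, 1090/181] = K·y
y = (KᵀK)⁻¹·Kᵀ·(x' − x̄) = [10]
z = y + H·x̄ = [10] + [-12] = [-2]

z = [-2]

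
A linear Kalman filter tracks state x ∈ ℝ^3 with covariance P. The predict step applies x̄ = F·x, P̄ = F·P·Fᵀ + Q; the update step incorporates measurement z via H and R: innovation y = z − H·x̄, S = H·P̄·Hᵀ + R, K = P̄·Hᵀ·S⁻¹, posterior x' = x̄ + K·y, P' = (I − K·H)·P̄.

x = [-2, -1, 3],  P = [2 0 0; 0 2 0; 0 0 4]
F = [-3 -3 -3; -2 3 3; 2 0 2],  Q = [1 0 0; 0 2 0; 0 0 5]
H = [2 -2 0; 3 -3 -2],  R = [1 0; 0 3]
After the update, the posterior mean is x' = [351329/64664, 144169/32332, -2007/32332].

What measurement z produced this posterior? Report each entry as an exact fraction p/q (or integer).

x̄ = F·x = [0, 10, 2]
P̄ = F·P·Fᵀ + Q = [73 -42 -36; -42 64 16; -36 16 29]
S = H·P̄·Hᵀ + R = [885 1534; 1534 2732]
K = P̄·Hᵀ·S⁻¹ = [-5659/32332 275/1096; -10571/16166 131/548; 11037/16166 -253/548]
x' − x̄ = [351329/64664, -179151/32332, -66671/32332] = K·y
y = (KᵀK)⁻¹·Kᵀ·(x' − x̄) = [22, 37]
z = y + H·x̄ = [22, 37] + [-20, -34] = [2, 3]

z = [2, 3]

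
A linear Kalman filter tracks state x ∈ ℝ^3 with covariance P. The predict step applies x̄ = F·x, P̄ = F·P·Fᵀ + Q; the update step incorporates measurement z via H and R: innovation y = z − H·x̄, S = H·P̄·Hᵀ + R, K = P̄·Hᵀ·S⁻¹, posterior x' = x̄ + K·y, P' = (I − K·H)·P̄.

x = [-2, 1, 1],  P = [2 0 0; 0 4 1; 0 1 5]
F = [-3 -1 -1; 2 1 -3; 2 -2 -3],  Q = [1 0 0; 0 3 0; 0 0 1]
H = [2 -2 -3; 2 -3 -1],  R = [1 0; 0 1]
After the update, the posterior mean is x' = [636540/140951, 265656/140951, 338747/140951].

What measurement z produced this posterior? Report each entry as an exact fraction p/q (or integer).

z = [-2, 1]

x̄ = F·x = [4, -6, -9]
P̄ = F·P·Fᵀ + Q = [30 1 16; 1 54 48; 16 48 82]
S = H·P̄·Hᵀ + R = [1451 1080; 1080 901]
K = P̄·Hᵀ·S⁻¹ = [-35270/140951 48691/140951; -610/140951 -31808/140951; -69790/140951 53306/140951]
x' − x̄ = [72736/140951, 1111362/140951, 1607306/140951] = K·y
y = (KᵀK)⁻¹·Kᵀ·(x' − x̄) = [-49, -34]
z = y + H·x̄ = [-49, -34] + [47, 35] = [-2, 1]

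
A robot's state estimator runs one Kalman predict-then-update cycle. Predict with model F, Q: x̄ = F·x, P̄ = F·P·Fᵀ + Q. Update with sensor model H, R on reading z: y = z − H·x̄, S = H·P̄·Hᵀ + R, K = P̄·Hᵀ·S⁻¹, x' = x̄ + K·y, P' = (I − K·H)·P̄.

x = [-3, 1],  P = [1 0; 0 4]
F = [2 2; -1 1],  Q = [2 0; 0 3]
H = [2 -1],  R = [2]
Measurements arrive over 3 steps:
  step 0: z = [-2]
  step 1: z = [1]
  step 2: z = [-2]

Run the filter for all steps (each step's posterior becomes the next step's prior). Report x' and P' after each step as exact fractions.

step 0: x̄ = F·x = [-4, 4]
step 0: P̄ = F·P·Fᵀ + Q = [22 6; 6 8]
step 0: y = z − H·x̄ = [10]
step 0: S = H·P̄·Hᵀ + R = [74]
step 0: K = P̄·Hᵀ·S⁻¹ = [19/37; 2/37]
step 0: x' = x̄ + K·y = [42/37, 168/37]
step 0: P' = (I − K·H)·P̄ = [92/37 146/37; 146/37 288/37]
step 1: x̄ = F·x = [420/37, 126/37]
step 1: P̄ = F·P·Fᵀ + Q = [2762/37 392/37; 392/37 199/37]
step 1: y = z − H·x̄ = [-677/37]
step 1: S = H·P̄·Hᵀ + R = [9753/37]
step 1: K = P̄·Hᵀ·S⁻¹ = [5132/9753; 195/3251]
step 1: x' = x̄ + K·y = [16808/9753, 7503/3251]
step 1: P' = (I − K·H)·P̄ = [16226/9753 7396/3251; 7396/3251 14402/3251]
step 2: x̄ = F·x = [78634/9753, 5701/9753]
step 2: P̄ = F·P·Fᵀ + Q = [434738/9753 53960/9753; 53960/9753 44315/9753]
step 2: y = z − H·x̄ = [-171073/9753]
step 2: S = H·P̄·Hᵀ + R = [1586933/9753]
step 2: K = P̄·Hᵀ·S⁻¹ = [815516/1586933; 63605/1586933]
step 2: x' = x̄ + K·y = [-1509882/1586933, -188044/1586933]
step 2: P' = (I − K·H)·P̄ = [2546266/1586933 3461500/1586933; 3461500/1586933 6795790/1586933]

step 0: x' = [42/37, 168/37], P' = [92/37 146/37; 146/37 288/37]
step 1: x' = [16808/9753, 7503/3251], P' = [16226/9753 7396/3251; 7396/3251 14402/3251]
step 2: x' = [-1509882/1586933, -188044/1586933], P' = [2546266/1586933 3461500/1586933; 3461500/1586933 6795790/1586933]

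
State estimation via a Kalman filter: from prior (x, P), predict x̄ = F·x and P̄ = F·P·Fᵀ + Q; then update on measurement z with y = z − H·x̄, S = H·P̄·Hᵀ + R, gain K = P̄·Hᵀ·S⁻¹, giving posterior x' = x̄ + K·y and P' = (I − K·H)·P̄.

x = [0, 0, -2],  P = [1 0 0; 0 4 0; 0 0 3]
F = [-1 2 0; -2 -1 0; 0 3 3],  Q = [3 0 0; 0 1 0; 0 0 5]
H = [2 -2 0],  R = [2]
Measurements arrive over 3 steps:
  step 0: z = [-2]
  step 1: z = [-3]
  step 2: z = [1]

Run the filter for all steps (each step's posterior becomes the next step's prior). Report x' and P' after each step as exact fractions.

step 0: x̄ = F·x = [0, 0, -6]
step 0: P̄ = F·P·Fᵀ + Q = [20 -6 24; -6 9 -12; 24 -12 68]
step 0: y = z − H·x̄ = [-2]
step 0: S = H·P̄·Hᵀ + R = [166]
step 0: K = P̄·Hᵀ·S⁻¹ = [26/83; -15/83; 36/83]
step 0: x' = x̄ + K·y = [-52/83, 30/83, -570/83]
step 0: P' = (I − K·H)·P̄ = [308/83 282/83 120/83; 282/83 297/83 84/83; 120/83 84/83 3052/83]
step 1: x̄ = F·x = [112/83, 74/83, -1620/83]
step 1: P̄ = F·P·Fᵀ + Q = [617/83 -824/83 1080/83; -824/83 2740/83 -3555/83; 1080/83 -3555/83 32068/83]
step 1: y = z − H·x̄ = [-325/83]
step 1: S = H·P̄·Hᵀ + R = [20186/83]
step 1: K = P̄·Hᵀ·S⁻¹ = [1441/10093; -3564/10093; 4635/10093]
step 1: x' = x̄ + K·y = [7977/10093, 22954/10093, -215145/10093]
step 1: P' = (I − K·H)·P̄ = [24993/10093 23552/10093 -29610/10093; 23552/10093 27116/10093 -34245/10093; -29610/10093 -34245/10093 3381878/10093]
step 2: x̄ = F·x = [37931/10093, -38908/10093, -576573/10093]
step 2: P̄ = F·P·Fᵀ + Q = [69528/10093 -74902/10093 -24600/10093; -74902/10093 231389/10093 57735/10093; -24600/10093 57735/10093 30115001/10093]
step 2: y = z − H·x̄ = [-143585/10093]
step 2: S = H·P̄·Hᵀ + R = [1823070/10093]
step 2: K = P̄·Hᵀ·S⁻¹ = [28886/182307; -102097/303845; -5489/60769]
step 2: x' = x̄ + K·y = [274199/182307, 56229/60769, -3393404/60769]
step 2: P' = (I − K·H)·P̄ = [429152/182307 133422/60769 8980/60769; 133422/60769 769207/303845 14469/60769; 8980/60769 14469/60769 181230023/60769]

step 0: x' = [-52/83, 30/83, -570/83], P' = [308/83 282/83 120/83; 282/83 297/83 84/83; 120/83 84/83 3052/83]
step 1: x' = [7977/10093, 22954/10093, -215145/10093], P' = [24993/10093 23552/10093 -29610/10093; 23552/10093 27116/10093 -34245/10093; -29610/10093 -34245/10093 3381878/10093]
step 2: x' = [274199/182307, 56229/60769, -3393404/60769], P' = [429152/182307 133422/60769 8980/60769; 133422/60769 769207/303845 14469/60769; 8980/60769 14469/60769 181230023/60769]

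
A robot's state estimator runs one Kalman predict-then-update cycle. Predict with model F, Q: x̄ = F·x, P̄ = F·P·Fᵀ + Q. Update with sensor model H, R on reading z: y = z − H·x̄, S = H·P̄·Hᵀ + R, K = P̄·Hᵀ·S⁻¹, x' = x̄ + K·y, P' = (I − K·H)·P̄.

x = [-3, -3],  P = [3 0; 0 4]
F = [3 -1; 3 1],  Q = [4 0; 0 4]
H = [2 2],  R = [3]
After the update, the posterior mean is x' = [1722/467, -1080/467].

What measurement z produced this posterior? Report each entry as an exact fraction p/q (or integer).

z = [3]

x̄ = F·x = [-6, -12]
P̄ = F·P·Fᵀ + Q = [35 23; 23 35]
S = H·P̄·Hᵀ + R = [467]
K = P̄·Hᵀ·S⁻¹ = [116/467; 116/467]
x' − x̄ = [4524/467, 4524/467] = K·y
y = (KᵀK)⁻¹·Kᵀ·(x' − x̄) = [39]
z = y + H·x̄ = [39] + [-36] = [3]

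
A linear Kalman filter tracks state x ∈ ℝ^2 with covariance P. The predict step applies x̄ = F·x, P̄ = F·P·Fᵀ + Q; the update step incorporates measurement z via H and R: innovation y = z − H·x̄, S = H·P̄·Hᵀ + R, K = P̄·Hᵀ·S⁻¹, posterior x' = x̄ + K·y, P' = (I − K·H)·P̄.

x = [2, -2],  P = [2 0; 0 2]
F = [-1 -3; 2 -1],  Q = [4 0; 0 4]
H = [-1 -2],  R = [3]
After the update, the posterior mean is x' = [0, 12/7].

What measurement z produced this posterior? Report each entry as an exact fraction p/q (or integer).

z = [-3]

x̄ = F·x = [4, 6]
P̄ = F·P·Fᵀ + Q = [24 2; 2 14]
S = H·P̄·Hᵀ + R = [91]
K = P̄·Hᵀ·S⁻¹ = [-4/13; -30/91]
x' − x̄ = [-4, -30/7] = K·y
y = (KᵀK)⁻¹·Kᵀ·(x' − x̄) = [13]
z = y + H·x̄ = [13] + [-16] = [-3]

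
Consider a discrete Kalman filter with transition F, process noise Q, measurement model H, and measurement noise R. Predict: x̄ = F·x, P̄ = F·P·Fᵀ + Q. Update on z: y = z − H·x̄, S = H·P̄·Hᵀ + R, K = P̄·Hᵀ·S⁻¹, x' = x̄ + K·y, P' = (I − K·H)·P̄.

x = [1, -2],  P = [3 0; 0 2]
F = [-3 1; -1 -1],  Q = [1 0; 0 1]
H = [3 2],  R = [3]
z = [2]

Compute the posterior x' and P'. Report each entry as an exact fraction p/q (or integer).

x̄ = F·x = [-5, 1]
P̄ = F·P·Fᵀ + Q = [30 7; 7 6]
y = z − H·x̄ = [15]
S = H·P̄·Hᵀ + R = [381]
K = P̄·Hᵀ·S⁻¹ = [104/381; 11/127]
x' = x̄ + K·y = [-115/127, 292/127]
P' = (I − K·H)·P̄ = [614/381 -255/127; -255/127 399/127]

x' = [-115/127, 292/127]
P' = [614/381 -255/127; -255/127 399/127]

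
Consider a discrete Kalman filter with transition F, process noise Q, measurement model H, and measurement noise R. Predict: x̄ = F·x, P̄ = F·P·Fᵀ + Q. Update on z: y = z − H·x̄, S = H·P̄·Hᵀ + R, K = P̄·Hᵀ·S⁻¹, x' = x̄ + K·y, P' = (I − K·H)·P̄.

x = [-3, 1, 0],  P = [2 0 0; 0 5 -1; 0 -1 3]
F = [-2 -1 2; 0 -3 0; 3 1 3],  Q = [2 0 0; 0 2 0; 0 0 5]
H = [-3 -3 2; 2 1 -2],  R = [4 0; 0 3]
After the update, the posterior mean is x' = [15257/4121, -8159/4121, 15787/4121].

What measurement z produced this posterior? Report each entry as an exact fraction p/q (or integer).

z = [2, -3]

x̄ = F·x = [5, -3, -8]
P̄ = F·P·Fᵀ + Q = [31 21 2; 21 47 -6; 2 -6 49]
S = H·P̄·Hᵀ + R = [1328 -740; -740 462]
K = P̄·Hᵀ·S⁻¹ = [-2941/16484 -473/4121; -6263/16484 -1607/4121; -5795/16484 -6425/8242]
x' − x̄ = [-5348/4121, 4204/4121, 48755/4121] = K·y
y = (KᵀK)⁻¹·Kᵀ·(x' − x̄) = [24, -26]
z = y + H·x̄ = [24, -26] + [-22, 23] = [2, -3]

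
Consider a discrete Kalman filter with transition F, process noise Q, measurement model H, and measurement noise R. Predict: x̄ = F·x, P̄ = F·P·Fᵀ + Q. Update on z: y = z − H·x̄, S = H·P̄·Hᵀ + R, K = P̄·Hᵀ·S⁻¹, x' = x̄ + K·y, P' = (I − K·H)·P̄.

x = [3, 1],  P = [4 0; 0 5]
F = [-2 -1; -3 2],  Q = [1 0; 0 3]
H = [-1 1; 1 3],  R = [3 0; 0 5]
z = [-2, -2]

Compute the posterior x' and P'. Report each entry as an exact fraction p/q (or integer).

x' = [7367/19823, -18521/19823]
P' = [35594/19823 -4198/19823; -4198/19823 9701/19823]

x̄ = F·x = [-7, -7]
P̄ = F·P·Fᵀ + Q = [22 14; 14 59]
y = z − H·x̄ = [-2, 26]
S = H·P̄·Hᵀ + R = [56 127; 127 642]
K = P̄·Hᵀ·S⁻¹ = [-13264/19823 4600/19823; 4633/19823 4981/19823]
x' = x̄ + K·y = [7367/19823, -18521/19823]
P' = (I − K·H)·P̄ = [35594/19823 -4198/19823; -4198/19823 9701/19823]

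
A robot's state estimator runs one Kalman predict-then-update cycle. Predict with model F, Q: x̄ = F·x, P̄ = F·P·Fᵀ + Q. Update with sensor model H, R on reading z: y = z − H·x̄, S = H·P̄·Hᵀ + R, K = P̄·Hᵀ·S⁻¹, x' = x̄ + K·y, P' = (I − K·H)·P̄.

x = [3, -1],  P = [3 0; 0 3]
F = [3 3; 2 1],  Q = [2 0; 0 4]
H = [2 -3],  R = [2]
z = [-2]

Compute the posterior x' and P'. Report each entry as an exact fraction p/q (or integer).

x' = [469/73, 362/73]
P' = [3127/73 2064/73; 2064/73 1378/73]

x̄ = F·x = [6, 5]
P̄ = F·P·Fᵀ + Q = [56 27; 27 19]
y = z − H·x̄ = [1]
S = H·P̄·Hᵀ + R = [73]
K = P̄·Hᵀ·S⁻¹ = [31/73; -3/73]
x' = x̄ + K·y = [469/73, 362/73]
P' = (I − K·H)·P̄ = [3127/73 2064/73; 2064/73 1378/73]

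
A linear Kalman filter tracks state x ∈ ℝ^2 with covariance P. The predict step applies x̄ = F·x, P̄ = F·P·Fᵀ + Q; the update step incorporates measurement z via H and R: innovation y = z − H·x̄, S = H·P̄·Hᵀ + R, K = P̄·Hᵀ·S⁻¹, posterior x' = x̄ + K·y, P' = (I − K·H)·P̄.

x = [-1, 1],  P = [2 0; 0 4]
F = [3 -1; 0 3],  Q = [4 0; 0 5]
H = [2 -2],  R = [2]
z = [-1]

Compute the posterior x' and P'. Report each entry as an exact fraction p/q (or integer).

x̄ = F·x = [-4, 3]
P̄ = F·P·Fᵀ + Q = [26 -12; -12 41]
y = z − H·x̄ = [13]
S = H·P̄·Hᵀ + R = [366]
K = P̄·Hᵀ·S⁻¹ = [38/183; -53/183]
x' = x̄ + K·y = [-238/183, -140/183]
P' = (I − K·H)·P̄ = [1870/183 1832/183; 1832/183 1885/183]

x' = [-238/183, -140/183]
P' = [1870/183 1832/183; 1832/183 1885/183]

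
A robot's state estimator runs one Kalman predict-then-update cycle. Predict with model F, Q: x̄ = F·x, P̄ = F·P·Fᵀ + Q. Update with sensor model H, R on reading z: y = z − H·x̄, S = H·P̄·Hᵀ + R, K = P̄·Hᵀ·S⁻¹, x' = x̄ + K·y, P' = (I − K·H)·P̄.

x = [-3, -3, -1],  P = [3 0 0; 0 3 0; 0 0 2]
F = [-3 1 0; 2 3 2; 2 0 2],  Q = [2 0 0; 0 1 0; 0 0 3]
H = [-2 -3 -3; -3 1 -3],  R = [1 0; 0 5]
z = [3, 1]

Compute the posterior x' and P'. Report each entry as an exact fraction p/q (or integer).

x̄ = F·x = [6, -17, -8]
P̄ = F·P·Fᵀ + Q = [32 -9 -18; -9 48 20; -18 20 23]
y = z − H·x̄ = [-60, 12]
S = H·P̄·Hᵀ + R = [804 42; 42 158]
K = P̄·Hᵀ·S⁻¹ = [1207/31317 -6953/20878; -5003/20878 1656/10439; -1242/10439 1321/20878]
x' = x̄ + K·y = [-248/803, -577/803, -82/803]
P' = (I − K·H)·P̄ = [899441/62634 66061/20878 -266205/20878; 66061/20878 10953/10439 -64279/20878; -266205/20878 -64279/20878 242577/20878]

x' = [-248/803, -577/803, -82/803]
P' = [899441/62634 66061/20878 -266205/20878; 66061/20878 10953/10439 -64279/20878; -266205/20878 -64279/20878 242577/20878]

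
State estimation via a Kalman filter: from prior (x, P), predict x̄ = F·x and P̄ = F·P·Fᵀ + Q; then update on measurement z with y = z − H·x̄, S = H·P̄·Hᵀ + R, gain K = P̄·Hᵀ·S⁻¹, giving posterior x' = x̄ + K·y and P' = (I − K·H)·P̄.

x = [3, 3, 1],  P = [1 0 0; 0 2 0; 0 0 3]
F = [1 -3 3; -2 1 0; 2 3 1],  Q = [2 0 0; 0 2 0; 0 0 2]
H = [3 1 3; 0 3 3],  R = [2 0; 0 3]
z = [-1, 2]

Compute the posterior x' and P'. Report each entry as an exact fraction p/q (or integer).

x̄ = F·x = [-3, -3, 16]
P̄ = F·P·Fᵀ + Q = [48 -8 -7; -8 8 2; -7 2 27]
y = z − H·x̄ = [-37, -37]
S = H·P̄·Hᵀ + R = [523 156; 156 354]
K = P̄·Hᵀ·S⁻¹ = [7955/26801 -13825/53602; -1370/26801 2875/26801; 1396/26801 11943/53602]
x' = x̄ + K·y = [-237951/53602, -136088/26801, 312437/53602]
P' = (I − K·H)·P̄ = [121121/53602 72517/26801 -158859/53602; 72517/26801 114458/26801 -111583/26801; -158859/53602 -111583/26801 235109/53602]

x' = [-237951/53602, -136088/26801, 312437/53602]
P' = [121121/53602 72517/26801 -158859/53602; 72517/26801 114458/26801 -111583/26801; -158859/53602 -111583/26801 235109/53602]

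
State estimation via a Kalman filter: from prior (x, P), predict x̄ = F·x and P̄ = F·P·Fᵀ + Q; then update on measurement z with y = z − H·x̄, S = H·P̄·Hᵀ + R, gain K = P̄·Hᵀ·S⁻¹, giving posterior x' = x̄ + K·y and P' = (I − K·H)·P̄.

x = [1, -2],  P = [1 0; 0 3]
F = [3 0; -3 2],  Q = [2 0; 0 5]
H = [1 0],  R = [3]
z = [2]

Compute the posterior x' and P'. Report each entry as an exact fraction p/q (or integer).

x' = [31/14, -89/14]
P' = [33/14 -27/14; -27/14 283/14]

x̄ = F·x = [3, -7]
P̄ = F·P·Fᵀ + Q = [11 -9; -9 26]
y = z − H·x̄ = [-1]
S = H·P̄·Hᵀ + R = [14]
K = P̄·Hᵀ·S⁻¹ = [11/14; -9/14]
x' = x̄ + K·y = [31/14, -89/14]
P' = (I − K·H)·P̄ = [33/14 -27/14; -27/14 283/14]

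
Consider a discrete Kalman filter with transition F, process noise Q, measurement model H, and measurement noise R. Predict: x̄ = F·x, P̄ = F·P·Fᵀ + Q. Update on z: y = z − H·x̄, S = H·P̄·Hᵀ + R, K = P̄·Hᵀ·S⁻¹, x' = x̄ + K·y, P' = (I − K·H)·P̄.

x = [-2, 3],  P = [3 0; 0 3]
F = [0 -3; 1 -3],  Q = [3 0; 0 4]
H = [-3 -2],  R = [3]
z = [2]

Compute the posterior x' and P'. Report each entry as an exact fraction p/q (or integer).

x' = [171/733, -1060/733]
P' = [1254/733 -1665/733; -1665/733 2721/733]

x̄ = F·x = [-9, -11]
P̄ = F·P·Fᵀ + Q = [30 27; 27 34]
y = z − H·x̄ = [-47]
S = H·P̄·Hᵀ + R = [733]
K = P̄·Hᵀ·S⁻¹ = [-144/733; -149/733]
x' = x̄ + K·y = [171/733, -1060/733]
P' = (I − K·H)·P̄ = [1254/733 -1665/733; -1665/733 2721/733]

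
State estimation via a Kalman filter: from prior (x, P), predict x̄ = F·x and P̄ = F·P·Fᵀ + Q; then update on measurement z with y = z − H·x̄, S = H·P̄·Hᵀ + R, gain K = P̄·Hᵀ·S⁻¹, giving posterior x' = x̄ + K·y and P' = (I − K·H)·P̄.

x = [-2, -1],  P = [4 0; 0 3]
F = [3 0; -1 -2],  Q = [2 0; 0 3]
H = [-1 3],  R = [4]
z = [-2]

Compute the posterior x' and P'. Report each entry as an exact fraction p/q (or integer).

x̄ = F·x = [-6, 4]
P̄ = F·P·Fᵀ + Q = [38 -12; -12 19]
y = z − H·x̄ = [-20]
S = H·P̄·Hᵀ + R = [285]
K = P̄·Hᵀ·S⁻¹ = [-74/285; 23/95]
x' = x̄ + K·y = [-46/57, -16/19]
P' = (I − K·H)·P̄ = [5354/285 562/95; 562/95 218/95]

x' = [-46/57, -16/19]
P' = [5354/285 562/95; 562/95 218/95]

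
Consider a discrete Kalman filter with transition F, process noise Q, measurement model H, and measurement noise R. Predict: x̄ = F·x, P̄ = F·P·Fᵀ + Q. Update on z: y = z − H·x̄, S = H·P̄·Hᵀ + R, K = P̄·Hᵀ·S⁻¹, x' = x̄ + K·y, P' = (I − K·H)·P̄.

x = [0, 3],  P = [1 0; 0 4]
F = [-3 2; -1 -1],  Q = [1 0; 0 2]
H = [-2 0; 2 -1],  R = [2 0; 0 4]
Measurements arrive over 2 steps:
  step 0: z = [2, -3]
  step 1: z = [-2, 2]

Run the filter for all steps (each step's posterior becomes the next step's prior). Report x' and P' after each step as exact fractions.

step 0: x' = [-82/73, -43/219], P' = [29/73 98/219; 98/219 1912/657]
step 1: x' = [215177/168629, 204852/168629], P' = [61217/168629 54438/168629; 54438/168629 408856/168629]

step 0: x̄ = F·x = [6, -3]
step 0: P̄ = F·P·Fᵀ + Q = [26 -5; -5 7]
step 0: y = z − H·x̄ = [14, -18]
step 0: S = H·P̄·Hᵀ + R = [106 -114; -114 135]
step 0: K = P̄·Hᵀ·S⁻¹ = [-29/73 19/219; -98/219 -331/657]
step 0: x' = x̄ + K·y = [-82/73, -43/219]
step 0: P' = (I − K·H)·P̄ = [29/73 98/219; 98/219 1912/657]
step 1: x̄ = F·x = [652/219, 289/219]
step 1: P̄ = F·P·Fᵀ + Q = [7126/657 -2747/657; -2747/657 4075/657]
step 1: y = z − H·x̄ = [866/219, -577/219]
step 1: S = H·P̄·Hᵀ + R = [29818/657 -33998/657; -33998/657 46195/657]
step 1: K = P̄·Hᵀ·S⁻¹ = [-61217/168629 16999/168629; -54438/168629 -74995/168629]
step 1: x' = x̄ + K·y = [215177/168629, 204852/168629]
step 1: P' = (I − K·H)·P̄ = [61217/168629 54438/168629; 54438/168629 408856/168629]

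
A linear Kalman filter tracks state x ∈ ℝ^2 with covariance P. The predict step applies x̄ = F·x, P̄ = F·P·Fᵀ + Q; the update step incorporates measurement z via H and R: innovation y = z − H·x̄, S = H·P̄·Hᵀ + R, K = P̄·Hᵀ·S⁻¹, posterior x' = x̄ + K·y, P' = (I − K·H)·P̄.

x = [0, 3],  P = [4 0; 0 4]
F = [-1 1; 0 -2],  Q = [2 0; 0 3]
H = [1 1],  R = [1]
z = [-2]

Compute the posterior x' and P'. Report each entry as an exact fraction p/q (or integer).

x' = [22/7, -73/14]
P' = [68/7 -67/7; -67/7 145/14]

x̄ = F·x = [3, -6]
P̄ = F·P·Fᵀ + Q = [10 -8; -8 19]
y = z − H·x̄ = [1]
S = H·P̄·Hᵀ + R = [14]
K = P̄·Hᵀ·S⁻¹ = [1/7; 11/14]
x' = x̄ + K·y = [22/7, -73/14]
P' = (I − K·H)·P̄ = [68/7 -67/7; -67/7 145/14]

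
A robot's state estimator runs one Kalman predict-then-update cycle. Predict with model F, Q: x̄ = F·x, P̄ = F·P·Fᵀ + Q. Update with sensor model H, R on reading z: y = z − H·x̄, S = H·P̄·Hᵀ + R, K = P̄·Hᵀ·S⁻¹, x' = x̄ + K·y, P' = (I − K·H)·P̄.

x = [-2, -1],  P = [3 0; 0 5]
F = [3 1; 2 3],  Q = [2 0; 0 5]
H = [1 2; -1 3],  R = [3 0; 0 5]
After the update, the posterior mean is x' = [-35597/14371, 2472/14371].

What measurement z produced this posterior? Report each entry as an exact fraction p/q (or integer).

x̄ = F·x = [-7, -7]
P̄ = F·P·Fᵀ + Q = [34 33; 33 62]
S = H·P̄·Hᵀ + R = [417 371; 371 399]
K = P̄·Hᵀ·S⁻¹ = [2255/4106 -9995/28742; 420/2053 2777/14371]
x' − x̄ = [65000/14371, 103069/14371] = K·y
y = (KᵀK)⁻¹·Kᵀ·(x' − x̄) = [19, 17]
z = y + H·x̄ = [19, 17] + [-21, -14] = [-2, 3]

z = [-2, 3]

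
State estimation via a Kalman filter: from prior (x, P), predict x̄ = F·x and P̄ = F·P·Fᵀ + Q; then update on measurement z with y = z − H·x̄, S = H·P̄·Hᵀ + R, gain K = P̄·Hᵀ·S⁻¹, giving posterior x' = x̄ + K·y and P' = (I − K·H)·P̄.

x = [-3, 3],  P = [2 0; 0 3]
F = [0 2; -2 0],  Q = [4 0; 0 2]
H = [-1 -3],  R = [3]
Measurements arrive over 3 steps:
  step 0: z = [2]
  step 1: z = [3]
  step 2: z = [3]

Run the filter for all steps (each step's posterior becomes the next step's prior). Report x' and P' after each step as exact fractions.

step 0: x' = [238/109, -126/109], P' = [1488/109 -480/109; -480/109 190/109]
step 1: x' = [-1536/1459, -45862/68573], P' = [6564/1459 -2040/1459; -2040/1459 52390/68573]
step 2: x' = [-11182784/5110431, -1200454/5110431], P' = [7691356/1703477 -2382184/1703477; -2382184/1703477 1293734/1703477]

step 0: x̄ = F·x = [6, 6]
step 0: P̄ = F·P·Fᵀ + Q = [16 0; 0 10]
step 0: y = z − H·x̄ = [26]
step 0: S = H·P̄·Hᵀ + R = [109]
step 0: K = P̄·Hᵀ·S⁻¹ = [-16/109; -30/109]
step 0: x' = x̄ + K·y = [238/109, -126/109]
step 0: P' = (I − K·H)·P̄ = [1488/109 -480/109; -480/109 190/109]
step 1: x̄ = F·x = [-252/109, -476/109]
step 1: P̄ = F·P·Fᵀ + Q = [1196/109 1920/109; 1920/109 6170/109]
step 1: y = z − H·x̄ = [-1353/109]
step 1: S = H·P̄·Hᵀ + R = [68573/109]
step 1: K = P̄·Hᵀ·S⁻¹ = [-148/1459; -20430/68573]
step 1: x' = x̄ + K·y = [-1536/1459, -45862/68573]
step 1: P' = (I − K·H)·P̄ = [6564/1459 -2040/1459; -2040/1459 52390/68573]
step 2: x̄ = F·x = [-91724/68573, 3072/1459]
step 2: P̄ = F·P·Fᵀ + Q = [483852/68573 8160/1459; 8160/1459 29174/1459]
step 2: y = z − H·x̄ = [547147/68573]
step 2: S = H·P̄·Hᵀ + R = [15331293/68573]
step 2: K = P̄·Hᵀ·S⁻¹ = [-544804/5110431; -1499018/5110431]
step 2: x' = x̄ + K·y = [-11182784/5110431, -1200454/5110431]
step 2: P' = (I − K·H)·P̄ = [7691356/1703477 -2382184/1703477; -2382184/1703477 1293734/1703477]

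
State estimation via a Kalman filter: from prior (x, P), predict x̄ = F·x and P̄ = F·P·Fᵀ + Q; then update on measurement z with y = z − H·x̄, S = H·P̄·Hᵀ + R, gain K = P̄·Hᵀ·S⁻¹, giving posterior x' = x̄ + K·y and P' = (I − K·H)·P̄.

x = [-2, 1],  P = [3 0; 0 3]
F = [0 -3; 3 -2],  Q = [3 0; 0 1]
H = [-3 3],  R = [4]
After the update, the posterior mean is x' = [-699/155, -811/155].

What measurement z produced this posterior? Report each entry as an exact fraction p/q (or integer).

x̄ = F·x = [-3, -8]
P̄ = F·P·Fᵀ + Q = [30 18; 18 40]
S = H·P̄·Hᵀ + R = [310]
K = P̄·Hᵀ·S⁻¹ = [-18/155; 33/155]
x' − x̄ = [-234/155, 429/155] = K·y
y = (KᵀK)⁻¹·Kᵀ·(x' − x̄) = [13]
z = y + H·x̄ = [13] + [-15] = [-2]

z = [-2]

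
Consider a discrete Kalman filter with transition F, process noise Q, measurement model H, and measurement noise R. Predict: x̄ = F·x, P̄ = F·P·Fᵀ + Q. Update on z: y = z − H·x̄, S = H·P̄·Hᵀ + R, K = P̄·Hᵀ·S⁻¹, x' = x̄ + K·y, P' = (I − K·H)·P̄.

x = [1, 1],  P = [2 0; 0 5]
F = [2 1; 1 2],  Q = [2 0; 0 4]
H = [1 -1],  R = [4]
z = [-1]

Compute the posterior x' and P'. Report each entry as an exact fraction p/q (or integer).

x' = [50/17, 63/17]
P' = [254/17 250/17; 250/17 298/17]

x̄ = F·x = [3, 3]
P̄ = F·P·Fᵀ + Q = [15 14; 14 26]
y = z − H·x̄ = [-1]
S = H·P̄·Hᵀ + R = [17]
K = P̄·Hᵀ·S⁻¹ = [1/17; -12/17]
x' = x̄ + K·y = [50/17, 63/17]
P' = (I − K·H)·P̄ = [254/17 250/17; 250/17 298/17]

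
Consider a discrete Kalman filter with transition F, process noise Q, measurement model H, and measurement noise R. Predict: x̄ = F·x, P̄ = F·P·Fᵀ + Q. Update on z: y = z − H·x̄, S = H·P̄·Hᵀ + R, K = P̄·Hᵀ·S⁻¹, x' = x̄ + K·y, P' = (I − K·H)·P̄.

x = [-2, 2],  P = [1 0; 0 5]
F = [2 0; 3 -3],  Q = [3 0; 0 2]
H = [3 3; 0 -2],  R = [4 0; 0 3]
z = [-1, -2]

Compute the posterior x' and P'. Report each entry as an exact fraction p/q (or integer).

x' = [-22073/15749, 15494/15749]
P' = [15392/15749 -9540/15749; -9540/15749 10284/15749]

x̄ = F·x = [-4, -12]
P̄ = F·P·Fᵀ + Q = [7 6; 6 56]
y = z − H·x̄ = [47, -26]
S = H·P̄·Hᵀ + R = [679 -372; -372 227]
K = P̄·Hᵀ·S⁻¹ = [4389/15749 6360/15749; 558/15749 -6856/15749]
x' = x̄ + K·y = [-22073/15749, 15494/15749]
P' = (I − K·H)·P̄ = [15392/15749 -9540/15749; -9540/15749 10284/15749]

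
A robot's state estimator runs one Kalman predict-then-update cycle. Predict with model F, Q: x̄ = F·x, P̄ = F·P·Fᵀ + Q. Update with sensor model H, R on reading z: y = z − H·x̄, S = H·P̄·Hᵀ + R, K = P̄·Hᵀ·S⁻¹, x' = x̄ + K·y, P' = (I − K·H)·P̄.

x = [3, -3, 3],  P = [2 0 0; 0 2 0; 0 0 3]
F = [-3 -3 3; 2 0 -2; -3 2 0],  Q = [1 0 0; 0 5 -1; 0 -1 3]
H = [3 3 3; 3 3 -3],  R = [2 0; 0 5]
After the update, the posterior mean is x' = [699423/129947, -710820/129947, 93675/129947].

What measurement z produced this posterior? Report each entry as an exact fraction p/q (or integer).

z = [2, -3]

x̄ = F·x = [9, 0, -15]
P̄ = F·P·Fᵀ + Q = [64 -30 6; -30 25 -13; 6 -13 29]
S = H·P̄·Hᵀ + R = [398 0; 0 653]
K = P̄·Hᵀ·S⁻¹ = [60/199 84/653; -27/199 24/653; 33/199 -108/653]
x' − x̄ = [-470100/129947, -710820/129947, 2042880/129947] = K·y
y = (KᵀK)⁻¹·Kᵀ·(x' − x̄) = [20, -75]
z = y + H·x̄ = [20, -75] + [-18, 72] = [2, -3]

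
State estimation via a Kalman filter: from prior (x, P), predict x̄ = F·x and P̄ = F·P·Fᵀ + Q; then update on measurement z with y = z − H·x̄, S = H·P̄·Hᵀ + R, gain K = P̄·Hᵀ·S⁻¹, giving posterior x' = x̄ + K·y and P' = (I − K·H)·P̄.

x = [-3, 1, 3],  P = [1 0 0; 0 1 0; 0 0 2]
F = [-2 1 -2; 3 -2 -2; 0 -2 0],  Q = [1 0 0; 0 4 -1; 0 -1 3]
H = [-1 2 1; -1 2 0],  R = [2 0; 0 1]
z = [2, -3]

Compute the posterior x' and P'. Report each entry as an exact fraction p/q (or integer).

x' = [-1285/367, -3424/1101, 4033/1101]
P' = [4462/367 2232/367 -90/367; 2232/367 3590/1101 -494/1101; -90/367 -494/1101 2216/1101]

x̄ = F·x = [1, -17, -2]
P̄ = F·P·Fᵀ + Q = [14 0 -2; 0 25 3; -2 3 7]
y = z − H·x̄ = [39, 32]
S = H·P̄·Hᵀ + R = [139 122; 122 115]
K = P̄·Hᵀ·S⁻¹ = [-44/367 2/367; -5/1101 484/1101; 749/1101 -718/1101]
x' = x̄ + K·y = [-1285/367, -3424/1101, 4033/1101]
P' = (I − K·H)·P̄ = [4462/367 2232/367 -90/367; 2232/367 3590/1101 -494/1101; -90/367 -494/1101 2216/1101]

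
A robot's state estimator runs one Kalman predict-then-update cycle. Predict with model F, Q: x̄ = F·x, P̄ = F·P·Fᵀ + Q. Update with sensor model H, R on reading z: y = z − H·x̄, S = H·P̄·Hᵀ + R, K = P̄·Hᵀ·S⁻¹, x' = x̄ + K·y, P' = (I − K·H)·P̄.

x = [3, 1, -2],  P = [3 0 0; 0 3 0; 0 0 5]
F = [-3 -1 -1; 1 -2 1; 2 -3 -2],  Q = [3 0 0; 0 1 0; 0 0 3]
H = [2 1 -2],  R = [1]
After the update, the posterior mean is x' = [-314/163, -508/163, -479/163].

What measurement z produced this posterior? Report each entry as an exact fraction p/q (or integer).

x̄ = F·x = [-8, -1, 7]
P̄ = F·P·Fᵀ + Q = [38 -8 1; -8 21 14; 1 14 62]
S = H·P̄·Hᵀ + R = [326]
K = P̄·Hᵀ·S⁻¹ = [33/163; -23/326; -54/163]
x' − x̄ = [990/163, -345/163, -1620/163] = K·y
y = (KᵀK)⁻¹·Kᵀ·(x' − x̄) = [30]
z = y + H·x̄ = [30] + [-31] = [-1]

z = [-1]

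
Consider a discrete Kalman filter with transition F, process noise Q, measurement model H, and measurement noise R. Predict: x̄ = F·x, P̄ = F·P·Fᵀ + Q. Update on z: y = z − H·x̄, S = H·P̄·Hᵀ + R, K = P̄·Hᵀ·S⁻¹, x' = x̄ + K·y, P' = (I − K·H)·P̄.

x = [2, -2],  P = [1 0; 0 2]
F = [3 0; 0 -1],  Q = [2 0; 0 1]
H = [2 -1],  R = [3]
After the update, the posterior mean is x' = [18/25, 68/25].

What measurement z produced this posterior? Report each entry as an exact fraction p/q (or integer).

x̄ = F·x = [6, 2]
P̄ = F·P·Fᵀ + Q = [11 0; 0 3]
S = H·P̄·Hᵀ + R = [50]
K = P̄·Hᵀ·S⁻¹ = [11/25; -3/50]
x' − x̄ = [-132/25, 18/25] = K·y
y = (KᵀK)⁻¹·Kᵀ·(x' − x̄) = [-12]
z = y + H·x̄ = [-12] + [10] = [-2]

z = [-2]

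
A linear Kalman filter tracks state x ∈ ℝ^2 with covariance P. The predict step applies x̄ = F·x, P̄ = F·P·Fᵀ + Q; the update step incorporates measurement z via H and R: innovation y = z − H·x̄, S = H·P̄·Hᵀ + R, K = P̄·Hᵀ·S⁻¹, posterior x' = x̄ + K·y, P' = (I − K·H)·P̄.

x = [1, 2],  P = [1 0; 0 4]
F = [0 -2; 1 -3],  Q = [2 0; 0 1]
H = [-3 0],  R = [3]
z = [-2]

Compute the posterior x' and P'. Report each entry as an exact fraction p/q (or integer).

x̄ = F·x = [-4, -5]
P̄ = F·P·Fᵀ + Q = [18 24; 24 38]
y = z − H·x̄ = [-14]
S = H·P̄·Hᵀ + R = [165]
K = P̄·Hᵀ·S⁻¹ = [-18/55; -24/55]
x' = x̄ + K·y = [32/55, 61/55]
P' = (I − K·H)·P̄ = [18/55 24/55; 24/55 362/55]

x' = [32/55, 61/55]
P' = [18/55 24/55; 24/55 362/55]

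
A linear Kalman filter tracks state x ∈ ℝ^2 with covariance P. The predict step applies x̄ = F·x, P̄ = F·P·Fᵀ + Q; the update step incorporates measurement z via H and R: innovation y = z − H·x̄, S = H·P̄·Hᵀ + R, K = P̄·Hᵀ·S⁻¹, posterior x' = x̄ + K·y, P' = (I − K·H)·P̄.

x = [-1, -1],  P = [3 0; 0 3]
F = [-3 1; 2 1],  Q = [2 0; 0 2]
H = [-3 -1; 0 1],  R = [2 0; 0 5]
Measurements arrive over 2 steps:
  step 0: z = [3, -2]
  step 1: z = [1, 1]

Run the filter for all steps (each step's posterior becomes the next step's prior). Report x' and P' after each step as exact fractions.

step 0: x' = [-393/1330, -235/114], P' = [851/1330 -47/38; -47/38 415/114]
step 1: x' = [259509/5793491, -6727394/5793491], P' = [2430416/5793491 -3557500/5793491; -3557500/5793491 10926530/5793491]

step 0: x̄ = F·x = [2, -3]
step 0: P̄ = F·P·Fᵀ + Q = [32 -15; -15 17]
step 0: y = z − H·x̄ = [6, 1]
step 0: S = H·P̄·Hᵀ + R = [217 28; 28 22]
step 0: K = P̄·Hᵀ·S⁻¹ = [-227/665 -47/190; 2/57 83/114]
step 0: x' = x̄ + K·y = [-393/1330, -235/114]
step 0: P' = (I − K·H)·P̄ = [851/1330 -47/38; -47/38 415/114]
step 1: x̄ = F·x = [-2344/1995, -557/210]
step 1: P̄ = F·P·Fᵀ + Q = [37546/1995 109/105; 109/105 683/210]
step 1: y = z − H·x̄ = [-2951/570, 767/210]
step 1: S = H·P̄·Hᵀ + R = [103091/570 -191/30; -191/30 1733/210]
step 1: K = P̄·Hᵀ·S⁻¹ = [-1866874/5793491 -711500/5793491; -127015/5793491 2185306/5793491]
step 1: x' = x̄ + K·y = [259509/5793491, -6727394/5793491]
step 1: P' = (I − K·H)·P̄ = [2430416/5793491 -3557500/5793491; -3557500/5793491 10926530/5793491]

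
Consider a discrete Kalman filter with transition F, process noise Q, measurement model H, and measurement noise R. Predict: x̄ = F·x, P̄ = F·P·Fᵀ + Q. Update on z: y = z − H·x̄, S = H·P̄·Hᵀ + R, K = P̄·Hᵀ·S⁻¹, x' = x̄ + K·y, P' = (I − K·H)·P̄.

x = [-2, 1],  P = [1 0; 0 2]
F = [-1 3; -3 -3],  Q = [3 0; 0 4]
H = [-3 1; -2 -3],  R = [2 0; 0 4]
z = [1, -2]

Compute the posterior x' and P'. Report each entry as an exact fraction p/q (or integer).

x' = [-61/3797, 9400/11391]
P' = [682/3797 -8/3797; -8/3797 20356/56955]

x̄ = F·x = [5, 3]
P̄ = F·P·Fᵀ + Q = [22 -15; -15 31]
y = z − H·x̄ = [13, 17]
S = H·P̄·Hᵀ + R = [321 -66; -66 191]
K = P̄·Hᵀ·S⁻¹ = [-1027/3797 -335/3797; 10358/56955 -5069/18985]
x' = x̄ + K·y = [-61/3797, 9400/11391]
P' = (I − K·H)·P̄ = [682/3797 -8/3797; -8/3797 20356/56955]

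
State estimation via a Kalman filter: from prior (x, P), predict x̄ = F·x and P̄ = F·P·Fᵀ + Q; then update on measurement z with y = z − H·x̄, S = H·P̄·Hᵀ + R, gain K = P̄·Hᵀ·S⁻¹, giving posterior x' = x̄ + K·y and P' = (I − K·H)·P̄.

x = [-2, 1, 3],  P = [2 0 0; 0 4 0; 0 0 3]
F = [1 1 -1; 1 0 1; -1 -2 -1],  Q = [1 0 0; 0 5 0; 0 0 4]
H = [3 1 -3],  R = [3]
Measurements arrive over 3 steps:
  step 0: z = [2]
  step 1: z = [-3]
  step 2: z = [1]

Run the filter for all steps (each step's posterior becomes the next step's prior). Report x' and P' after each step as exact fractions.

step 0: x' = [-856/239, 283/239, -919/239], P' = [1140/239 -789/239 852/239; -789/239 2148/239 -84/239; 852/239 -84/239 1749/478]
step 1: x' = [754975/308783, -46938/7181, 398274/308783], P' = [811388/308783 -35943/7181 276024/308783; -35943/7181 3066/167 7584/7181; 276024/308783 7584/7181 460991/308783]
step 2: x' = [-306484327/165385717, 595273666/165385717, -156792999/165385717], P' = [297424278/165385717 -416097306/165385717 144638898/165385717; -416097306/165385717 3604409349/330771434 185178645/165385717; 144638898/165385717 185178645/165385717 247433369/165385717]

step 0: x̄ = F·x = [-4, 1, -3]
step 0: P̄ = F·P·Fᵀ + Q = [10 -1 -7; -1 10 -5; -7 -5 25]
step 0: y = z − H·x̄ = [4]
step 0: S = H·P̄·Hᵀ + R = [478]
step 0: K = P̄·Hᵀ·S⁻¹ = [25/239; 11/239; -101/478]
step 0: x' = x̄ + K·y = [-856/239, 283/239, -919/239]
step 0: P' = (I − K·H)·P̄ = [1140/239 -789/239 852/239; -789/239 2148/239 -84/239; 852/239 -84/239 1749/478]
step 1: x̄ = F·x = [346/239, -1775/239, 1209/239]
step 1: P̄ = F·P·Fᵀ + Q = [2575/478 -1215/478 -4557/478; -1215/478 9827/478 -3945/478; -4557/478 -3945/478 19549/478]
step 1: y = z − H·x̄ = [3647/239]
step 1: S = H·P̄·Hᵀ + R = [308783/478]
step 1: K = P̄·Hᵀ·S⁻¹ = [20181/308783; 419/7181; -76263/308783]
step 1: x' = x̄ + K·y = [754975/308783, -46938/7181, 398274/308783]
step 1: P' = (I − K·H)·P̄ = [811388/308783 -35943/7181 276024/308783; -35943/7181 3066/167 7584/7181; 276024/308783 7584/7181 460991/308783]
step 2: x̄ = F·x = [-1661633/308783, 1153249/308783, 2883419/308783]
step 2: P̄ = F·P·Fᵀ + Q = [2954826/308783 -869040/308783 -6725706/308783; -869040/308783 3368342/308783 614447/308783; -6725706/308783 614447/308783 20857947/308783]
step 2: y = z − H·x̄ = [12790690/308783]
step 2: S = H·P̄·Hᵀ + R = [330771434/308783]
step 2: K = P̄·Hᵀ·S⁻¹ = [14086278/165385717; -1082119/330771434; -41068256/165385717]
step 2: x' = x̄ + K·y = [-306484327/165385717, 595273666/165385717, -156792999/165385717]
step 2: P' = (I − K·H)·P̄ = [297424278/165385717 -416097306/165385717 144638898/165385717; -416097306/165385717 3604409349/330771434 185178645/165385717; 144638898/165385717 185178645/165385717 247433369/165385717]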